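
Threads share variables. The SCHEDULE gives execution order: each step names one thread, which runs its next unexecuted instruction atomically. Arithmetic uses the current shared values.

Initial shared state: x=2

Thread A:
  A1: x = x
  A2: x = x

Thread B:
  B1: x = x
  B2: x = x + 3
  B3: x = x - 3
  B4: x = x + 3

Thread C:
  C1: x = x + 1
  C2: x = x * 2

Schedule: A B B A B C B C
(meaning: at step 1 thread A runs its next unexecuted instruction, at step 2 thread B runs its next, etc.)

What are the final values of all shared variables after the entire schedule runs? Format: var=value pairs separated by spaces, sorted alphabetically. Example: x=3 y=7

Step 1: thread A executes A1 (x = x). Shared: x=2. PCs: A@1 B@0 C@0
Step 2: thread B executes B1 (x = x). Shared: x=2. PCs: A@1 B@1 C@0
Step 3: thread B executes B2 (x = x + 3). Shared: x=5. PCs: A@1 B@2 C@0
Step 4: thread A executes A2 (x = x). Shared: x=5. PCs: A@2 B@2 C@0
Step 5: thread B executes B3 (x = x - 3). Shared: x=2. PCs: A@2 B@3 C@0
Step 6: thread C executes C1 (x = x + 1). Shared: x=3. PCs: A@2 B@3 C@1
Step 7: thread B executes B4 (x = x + 3). Shared: x=6. PCs: A@2 B@4 C@1
Step 8: thread C executes C2 (x = x * 2). Shared: x=12. PCs: A@2 B@4 C@2

Answer: x=12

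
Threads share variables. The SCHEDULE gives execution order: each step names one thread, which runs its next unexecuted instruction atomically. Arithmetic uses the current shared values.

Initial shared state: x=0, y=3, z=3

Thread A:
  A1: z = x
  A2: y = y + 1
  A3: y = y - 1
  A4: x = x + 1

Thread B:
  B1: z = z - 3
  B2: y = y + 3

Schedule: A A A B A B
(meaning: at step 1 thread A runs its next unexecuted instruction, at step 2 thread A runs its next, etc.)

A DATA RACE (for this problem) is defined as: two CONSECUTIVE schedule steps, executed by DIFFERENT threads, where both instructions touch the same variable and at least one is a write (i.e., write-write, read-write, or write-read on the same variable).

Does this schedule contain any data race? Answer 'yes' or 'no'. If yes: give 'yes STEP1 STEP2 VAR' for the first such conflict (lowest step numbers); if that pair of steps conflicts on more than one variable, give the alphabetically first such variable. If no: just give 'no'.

Answer: no

Derivation:
Steps 1,2: same thread (A). No race.
Steps 2,3: same thread (A). No race.
Steps 3,4: A(r=y,w=y) vs B(r=z,w=z). No conflict.
Steps 4,5: B(r=z,w=z) vs A(r=x,w=x). No conflict.
Steps 5,6: A(r=x,w=x) vs B(r=y,w=y). No conflict.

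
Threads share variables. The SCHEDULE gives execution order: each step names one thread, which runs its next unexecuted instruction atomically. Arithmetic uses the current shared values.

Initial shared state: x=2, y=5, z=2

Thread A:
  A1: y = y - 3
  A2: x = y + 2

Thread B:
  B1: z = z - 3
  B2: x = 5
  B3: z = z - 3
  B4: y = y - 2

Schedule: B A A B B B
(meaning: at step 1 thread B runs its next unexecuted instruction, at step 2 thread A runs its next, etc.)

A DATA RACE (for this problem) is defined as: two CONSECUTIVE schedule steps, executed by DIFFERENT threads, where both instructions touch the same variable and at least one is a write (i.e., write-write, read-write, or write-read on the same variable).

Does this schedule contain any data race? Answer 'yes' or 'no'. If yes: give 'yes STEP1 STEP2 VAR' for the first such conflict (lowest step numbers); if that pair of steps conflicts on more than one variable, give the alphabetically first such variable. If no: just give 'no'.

Steps 1,2: B(r=z,w=z) vs A(r=y,w=y). No conflict.
Steps 2,3: same thread (A). No race.
Steps 3,4: A(x = y + 2) vs B(x = 5). RACE on x (W-W).
Steps 4,5: same thread (B). No race.
Steps 5,6: same thread (B). No race.
First conflict at steps 3,4.

Answer: yes 3 4 x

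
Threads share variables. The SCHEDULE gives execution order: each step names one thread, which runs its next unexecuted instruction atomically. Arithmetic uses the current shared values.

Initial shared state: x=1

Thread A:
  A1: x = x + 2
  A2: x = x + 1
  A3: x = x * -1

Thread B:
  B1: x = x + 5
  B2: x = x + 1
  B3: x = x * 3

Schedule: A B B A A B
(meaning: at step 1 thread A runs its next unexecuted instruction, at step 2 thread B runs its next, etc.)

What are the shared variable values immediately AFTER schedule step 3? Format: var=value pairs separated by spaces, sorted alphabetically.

Step 1: thread A executes A1 (x = x + 2). Shared: x=3. PCs: A@1 B@0
Step 2: thread B executes B1 (x = x + 5). Shared: x=8. PCs: A@1 B@1
Step 3: thread B executes B2 (x = x + 1). Shared: x=9. PCs: A@1 B@2

Answer: x=9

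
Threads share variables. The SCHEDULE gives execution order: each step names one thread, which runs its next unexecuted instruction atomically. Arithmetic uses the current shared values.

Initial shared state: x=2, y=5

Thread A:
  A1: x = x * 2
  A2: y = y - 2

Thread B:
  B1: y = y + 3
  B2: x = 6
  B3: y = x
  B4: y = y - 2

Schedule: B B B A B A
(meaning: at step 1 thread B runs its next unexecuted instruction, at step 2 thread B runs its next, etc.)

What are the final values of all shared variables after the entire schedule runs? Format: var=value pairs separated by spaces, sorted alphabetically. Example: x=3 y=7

Answer: x=12 y=2

Derivation:
Step 1: thread B executes B1 (y = y + 3). Shared: x=2 y=8. PCs: A@0 B@1
Step 2: thread B executes B2 (x = 6). Shared: x=6 y=8. PCs: A@0 B@2
Step 3: thread B executes B3 (y = x). Shared: x=6 y=6. PCs: A@0 B@3
Step 4: thread A executes A1 (x = x * 2). Shared: x=12 y=6. PCs: A@1 B@3
Step 5: thread B executes B4 (y = y - 2). Shared: x=12 y=4. PCs: A@1 B@4
Step 6: thread A executes A2 (y = y - 2). Shared: x=12 y=2. PCs: A@2 B@4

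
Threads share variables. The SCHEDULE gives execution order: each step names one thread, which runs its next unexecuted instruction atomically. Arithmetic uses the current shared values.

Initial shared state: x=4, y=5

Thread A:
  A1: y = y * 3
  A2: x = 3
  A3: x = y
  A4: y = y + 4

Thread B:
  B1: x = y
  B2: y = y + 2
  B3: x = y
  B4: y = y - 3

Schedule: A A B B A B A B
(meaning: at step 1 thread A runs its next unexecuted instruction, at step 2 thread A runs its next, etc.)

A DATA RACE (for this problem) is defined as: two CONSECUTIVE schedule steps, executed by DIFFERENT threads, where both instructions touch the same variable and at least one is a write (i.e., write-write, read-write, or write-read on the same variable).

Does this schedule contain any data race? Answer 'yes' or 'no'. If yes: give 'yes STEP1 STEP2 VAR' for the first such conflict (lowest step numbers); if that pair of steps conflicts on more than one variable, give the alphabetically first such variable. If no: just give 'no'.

Steps 1,2: same thread (A). No race.
Steps 2,3: A(x = 3) vs B(x = y). RACE on x (W-W).
Steps 3,4: same thread (B). No race.
Steps 4,5: B(y = y + 2) vs A(x = y). RACE on y (W-R).
Steps 5,6: A(x = y) vs B(x = y). RACE on x (W-W).
Steps 6,7: B(x = y) vs A(y = y + 4). RACE on y (R-W).
Steps 7,8: A(y = y + 4) vs B(y = y - 3). RACE on y (W-W).
First conflict at steps 2,3.

Answer: yes 2 3 x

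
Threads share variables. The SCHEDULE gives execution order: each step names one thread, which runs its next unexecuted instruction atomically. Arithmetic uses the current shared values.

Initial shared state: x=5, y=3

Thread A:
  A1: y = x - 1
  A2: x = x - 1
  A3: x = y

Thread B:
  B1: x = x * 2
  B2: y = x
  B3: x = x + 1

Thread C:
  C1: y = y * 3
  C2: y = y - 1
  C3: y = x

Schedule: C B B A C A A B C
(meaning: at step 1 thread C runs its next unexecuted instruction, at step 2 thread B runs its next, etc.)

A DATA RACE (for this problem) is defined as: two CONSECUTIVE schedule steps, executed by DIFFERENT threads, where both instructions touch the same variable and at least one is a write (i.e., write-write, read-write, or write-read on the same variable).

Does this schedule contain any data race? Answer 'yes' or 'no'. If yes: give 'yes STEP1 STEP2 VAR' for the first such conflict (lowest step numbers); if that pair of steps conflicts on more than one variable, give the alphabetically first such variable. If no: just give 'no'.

Steps 1,2: C(r=y,w=y) vs B(r=x,w=x). No conflict.
Steps 2,3: same thread (B). No race.
Steps 3,4: B(y = x) vs A(y = x - 1). RACE on y (W-W).
Steps 4,5: A(y = x - 1) vs C(y = y - 1). RACE on y (W-W).
Steps 5,6: C(r=y,w=y) vs A(r=x,w=x). No conflict.
Steps 6,7: same thread (A). No race.
Steps 7,8: A(x = y) vs B(x = x + 1). RACE on x (W-W).
Steps 8,9: B(x = x + 1) vs C(y = x). RACE on x (W-R).
First conflict at steps 3,4.

Answer: yes 3 4 y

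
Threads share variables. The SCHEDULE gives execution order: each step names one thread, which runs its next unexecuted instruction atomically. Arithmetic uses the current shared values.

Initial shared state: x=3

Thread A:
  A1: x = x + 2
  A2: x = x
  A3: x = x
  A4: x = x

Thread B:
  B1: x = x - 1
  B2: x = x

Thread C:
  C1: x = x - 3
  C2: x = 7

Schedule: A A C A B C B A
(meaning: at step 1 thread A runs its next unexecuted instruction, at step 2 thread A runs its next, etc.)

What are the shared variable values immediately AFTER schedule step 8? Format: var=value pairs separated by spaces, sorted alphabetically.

Step 1: thread A executes A1 (x = x + 2). Shared: x=5. PCs: A@1 B@0 C@0
Step 2: thread A executes A2 (x = x). Shared: x=5. PCs: A@2 B@0 C@0
Step 3: thread C executes C1 (x = x - 3). Shared: x=2. PCs: A@2 B@0 C@1
Step 4: thread A executes A3 (x = x). Shared: x=2. PCs: A@3 B@0 C@1
Step 5: thread B executes B1 (x = x - 1). Shared: x=1. PCs: A@3 B@1 C@1
Step 6: thread C executes C2 (x = 7). Shared: x=7. PCs: A@3 B@1 C@2
Step 7: thread B executes B2 (x = x). Shared: x=7. PCs: A@3 B@2 C@2
Step 8: thread A executes A4 (x = x). Shared: x=7. PCs: A@4 B@2 C@2

Answer: x=7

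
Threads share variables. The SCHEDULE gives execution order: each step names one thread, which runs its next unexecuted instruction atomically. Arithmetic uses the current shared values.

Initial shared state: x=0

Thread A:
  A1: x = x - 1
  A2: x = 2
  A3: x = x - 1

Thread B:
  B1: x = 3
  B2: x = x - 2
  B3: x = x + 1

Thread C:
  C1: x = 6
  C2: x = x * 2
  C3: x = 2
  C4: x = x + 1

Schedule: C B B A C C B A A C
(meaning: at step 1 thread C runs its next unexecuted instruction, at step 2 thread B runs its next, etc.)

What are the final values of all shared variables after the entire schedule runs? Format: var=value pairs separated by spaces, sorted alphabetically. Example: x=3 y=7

Step 1: thread C executes C1 (x = 6). Shared: x=6. PCs: A@0 B@0 C@1
Step 2: thread B executes B1 (x = 3). Shared: x=3. PCs: A@0 B@1 C@1
Step 3: thread B executes B2 (x = x - 2). Shared: x=1. PCs: A@0 B@2 C@1
Step 4: thread A executes A1 (x = x - 1). Shared: x=0. PCs: A@1 B@2 C@1
Step 5: thread C executes C2 (x = x * 2). Shared: x=0. PCs: A@1 B@2 C@2
Step 6: thread C executes C3 (x = 2). Shared: x=2. PCs: A@1 B@2 C@3
Step 7: thread B executes B3 (x = x + 1). Shared: x=3. PCs: A@1 B@3 C@3
Step 8: thread A executes A2 (x = 2). Shared: x=2. PCs: A@2 B@3 C@3
Step 9: thread A executes A3 (x = x - 1). Shared: x=1. PCs: A@3 B@3 C@3
Step 10: thread C executes C4 (x = x + 1). Shared: x=2. PCs: A@3 B@3 C@4

Answer: x=2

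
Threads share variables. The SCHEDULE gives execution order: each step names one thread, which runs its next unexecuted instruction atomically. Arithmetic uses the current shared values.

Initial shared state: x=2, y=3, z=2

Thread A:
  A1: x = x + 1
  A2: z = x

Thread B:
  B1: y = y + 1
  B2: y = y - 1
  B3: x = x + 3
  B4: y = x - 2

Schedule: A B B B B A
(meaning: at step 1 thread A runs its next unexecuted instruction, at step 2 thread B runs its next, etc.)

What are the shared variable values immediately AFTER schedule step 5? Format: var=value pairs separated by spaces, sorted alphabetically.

Step 1: thread A executes A1 (x = x + 1). Shared: x=3 y=3 z=2. PCs: A@1 B@0
Step 2: thread B executes B1 (y = y + 1). Shared: x=3 y=4 z=2. PCs: A@1 B@1
Step 3: thread B executes B2 (y = y - 1). Shared: x=3 y=3 z=2. PCs: A@1 B@2
Step 4: thread B executes B3 (x = x + 3). Shared: x=6 y=3 z=2. PCs: A@1 B@3
Step 5: thread B executes B4 (y = x - 2). Shared: x=6 y=4 z=2. PCs: A@1 B@4

Answer: x=6 y=4 z=2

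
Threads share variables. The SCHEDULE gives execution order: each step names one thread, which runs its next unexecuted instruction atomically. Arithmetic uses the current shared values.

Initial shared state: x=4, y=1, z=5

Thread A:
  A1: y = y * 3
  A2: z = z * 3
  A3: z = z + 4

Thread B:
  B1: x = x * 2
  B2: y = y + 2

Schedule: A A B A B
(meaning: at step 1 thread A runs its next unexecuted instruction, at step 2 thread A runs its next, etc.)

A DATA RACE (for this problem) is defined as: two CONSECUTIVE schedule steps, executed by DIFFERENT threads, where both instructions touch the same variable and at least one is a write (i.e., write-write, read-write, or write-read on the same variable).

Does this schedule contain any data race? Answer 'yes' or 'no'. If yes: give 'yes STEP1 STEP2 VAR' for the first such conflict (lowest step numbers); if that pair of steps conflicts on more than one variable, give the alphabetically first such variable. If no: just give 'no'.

Steps 1,2: same thread (A). No race.
Steps 2,3: A(r=z,w=z) vs B(r=x,w=x). No conflict.
Steps 3,4: B(r=x,w=x) vs A(r=z,w=z). No conflict.
Steps 4,5: A(r=z,w=z) vs B(r=y,w=y). No conflict.

Answer: no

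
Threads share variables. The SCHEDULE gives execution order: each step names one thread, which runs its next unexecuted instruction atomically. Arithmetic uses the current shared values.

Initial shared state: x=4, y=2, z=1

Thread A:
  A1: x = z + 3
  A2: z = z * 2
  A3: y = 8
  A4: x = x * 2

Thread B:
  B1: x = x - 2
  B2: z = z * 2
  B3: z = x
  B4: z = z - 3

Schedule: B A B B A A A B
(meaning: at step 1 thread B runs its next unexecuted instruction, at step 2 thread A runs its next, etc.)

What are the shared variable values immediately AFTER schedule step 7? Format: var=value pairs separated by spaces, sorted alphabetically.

Step 1: thread B executes B1 (x = x - 2). Shared: x=2 y=2 z=1. PCs: A@0 B@1
Step 2: thread A executes A1 (x = z + 3). Shared: x=4 y=2 z=1. PCs: A@1 B@1
Step 3: thread B executes B2 (z = z * 2). Shared: x=4 y=2 z=2. PCs: A@1 B@2
Step 4: thread B executes B3 (z = x). Shared: x=4 y=2 z=4. PCs: A@1 B@3
Step 5: thread A executes A2 (z = z * 2). Shared: x=4 y=2 z=8. PCs: A@2 B@3
Step 6: thread A executes A3 (y = 8). Shared: x=4 y=8 z=8. PCs: A@3 B@3
Step 7: thread A executes A4 (x = x * 2). Shared: x=8 y=8 z=8. PCs: A@4 B@3

Answer: x=8 y=8 z=8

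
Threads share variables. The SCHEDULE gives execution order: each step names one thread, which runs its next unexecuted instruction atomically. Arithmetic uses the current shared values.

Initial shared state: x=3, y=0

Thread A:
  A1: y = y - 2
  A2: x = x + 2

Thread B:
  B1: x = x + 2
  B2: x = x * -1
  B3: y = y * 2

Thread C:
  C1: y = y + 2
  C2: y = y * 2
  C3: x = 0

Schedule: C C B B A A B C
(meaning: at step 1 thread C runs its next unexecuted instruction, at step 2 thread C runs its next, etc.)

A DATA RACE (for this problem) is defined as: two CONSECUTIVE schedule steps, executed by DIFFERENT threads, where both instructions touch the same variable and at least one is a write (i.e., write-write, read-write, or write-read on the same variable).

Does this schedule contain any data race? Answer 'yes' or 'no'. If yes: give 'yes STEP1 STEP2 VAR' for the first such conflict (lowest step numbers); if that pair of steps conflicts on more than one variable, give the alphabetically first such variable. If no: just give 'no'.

Steps 1,2: same thread (C). No race.
Steps 2,3: C(r=y,w=y) vs B(r=x,w=x). No conflict.
Steps 3,4: same thread (B). No race.
Steps 4,5: B(r=x,w=x) vs A(r=y,w=y). No conflict.
Steps 5,6: same thread (A). No race.
Steps 6,7: A(r=x,w=x) vs B(r=y,w=y). No conflict.
Steps 7,8: B(r=y,w=y) vs C(r=-,w=x). No conflict.

Answer: no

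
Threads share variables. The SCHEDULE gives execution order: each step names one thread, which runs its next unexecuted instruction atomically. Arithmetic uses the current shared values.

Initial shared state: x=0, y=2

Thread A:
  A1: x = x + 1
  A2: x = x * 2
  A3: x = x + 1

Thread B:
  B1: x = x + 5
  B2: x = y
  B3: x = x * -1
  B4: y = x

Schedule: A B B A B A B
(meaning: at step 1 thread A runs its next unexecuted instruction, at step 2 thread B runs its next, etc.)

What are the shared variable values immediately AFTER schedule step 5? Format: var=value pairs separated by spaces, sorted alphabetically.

Step 1: thread A executes A1 (x = x + 1). Shared: x=1 y=2. PCs: A@1 B@0
Step 2: thread B executes B1 (x = x + 5). Shared: x=6 y=2. PCs: A@1 B@1
Step 3: thread B executes B2 (x = y). Shared: x=2 y=2. PCs: A@1 B@2
Step 4: thread A executes A2 (x = x * 2). Shared: x=4 y=2. PCs: A@2 B@2
Step 5: thread B executes B3 (x = x * -1). Shared: x=-4 y=2. PCs: A@2 B@3

Answer: x=-4 y=2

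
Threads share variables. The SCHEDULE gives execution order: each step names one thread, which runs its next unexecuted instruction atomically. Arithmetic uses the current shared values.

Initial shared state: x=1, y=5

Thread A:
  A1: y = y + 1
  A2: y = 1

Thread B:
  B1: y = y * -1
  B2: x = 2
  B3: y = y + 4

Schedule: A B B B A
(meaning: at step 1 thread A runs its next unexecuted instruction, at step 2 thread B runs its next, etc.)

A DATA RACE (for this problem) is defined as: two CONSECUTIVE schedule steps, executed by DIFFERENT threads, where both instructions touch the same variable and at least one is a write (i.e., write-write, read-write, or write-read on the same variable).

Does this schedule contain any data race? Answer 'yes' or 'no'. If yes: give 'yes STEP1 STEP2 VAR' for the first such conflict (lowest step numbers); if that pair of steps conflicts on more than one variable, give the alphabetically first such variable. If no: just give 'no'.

Answer: yes 1 2 y

Derivation:
Steps 1,2: A(y = y + 1) vs B(y = y * -1). RACE on y (W-W).
Steps 2,3: same thread (B). No race.
Steps 3,4: same thread (B). No race.
Steps 4,5: B(y = y + 4) vs A(y = 1). RACE on y (W-W).
First conflict at steps 1,2.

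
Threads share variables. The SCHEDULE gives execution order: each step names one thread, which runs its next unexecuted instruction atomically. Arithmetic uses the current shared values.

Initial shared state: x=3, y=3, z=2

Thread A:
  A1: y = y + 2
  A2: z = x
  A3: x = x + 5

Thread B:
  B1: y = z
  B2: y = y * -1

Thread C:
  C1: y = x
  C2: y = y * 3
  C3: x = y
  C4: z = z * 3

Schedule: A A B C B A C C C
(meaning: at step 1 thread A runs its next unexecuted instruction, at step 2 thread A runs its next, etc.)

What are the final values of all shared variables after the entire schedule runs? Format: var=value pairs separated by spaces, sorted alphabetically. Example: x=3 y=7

Step 1: thread A executes A1 (y = y + 2). Shared: x=3 y=5 z=2. PCs: A@1 B@0 C@0
Step 2: thread A executes A2 (z = x). Shared: x=3 y=5 z=3. PCs: A@2 B@0 C@0
Step 3: thread B executes B1 (y = z). Shared: x=3 y=3 z=3. PCs: A@2 B@1 C@0
Step 4: thread C executes C1 (y = x). Shared: x=3 y=3 z=3. PCs: A@2 B@1 C@1
Step 5: thread B executes B2 (y = y * -1). Shared: x=3 y=-3 z=3. PCs: A@2 B@2 C@1
Step 6: thread A executes A3 (x = x + 5). Shared: x=8 y=-3 z=3. PCs: A@3 B@2 C@1
Step 7: thread C executes C2 (y = y * 3). Shared: x=8 y=-9 z=3. PCs: A@3 B@2 C@2
Step 8: thread C executes C3 (x = y). Shared: x=-9 y=-9 z=3. PCs: A@3 B@2 C@3
Step 9: thread C executes C4 (z = z * 3). Shared: x=-9 y=-9 z=9. PCs: A@3 B@2 C@4

Answer: x=-9 y=-9 z=9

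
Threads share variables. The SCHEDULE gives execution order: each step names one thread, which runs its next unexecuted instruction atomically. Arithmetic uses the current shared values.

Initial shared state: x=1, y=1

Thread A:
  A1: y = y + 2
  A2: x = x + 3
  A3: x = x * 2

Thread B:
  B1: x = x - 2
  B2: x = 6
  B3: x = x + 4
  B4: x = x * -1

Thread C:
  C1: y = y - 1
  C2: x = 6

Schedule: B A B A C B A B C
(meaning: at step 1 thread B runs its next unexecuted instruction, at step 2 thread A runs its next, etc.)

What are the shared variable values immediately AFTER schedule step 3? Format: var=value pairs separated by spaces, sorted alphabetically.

Step 1: thread B executes B1 (x = x - 2). Shared: x=-1 y=1. PCs: A@0 B@1 C@0
Step 2: thread A executes A1 (y = y + 2). Shared: x=-1 y=3. PCs: A@1 B@1 C@0
Step 3: thread B executes B2 (x = 6). Shared: x=6 y=3. PCs: A@1 B@2 C@0

Answer: x=6 y=3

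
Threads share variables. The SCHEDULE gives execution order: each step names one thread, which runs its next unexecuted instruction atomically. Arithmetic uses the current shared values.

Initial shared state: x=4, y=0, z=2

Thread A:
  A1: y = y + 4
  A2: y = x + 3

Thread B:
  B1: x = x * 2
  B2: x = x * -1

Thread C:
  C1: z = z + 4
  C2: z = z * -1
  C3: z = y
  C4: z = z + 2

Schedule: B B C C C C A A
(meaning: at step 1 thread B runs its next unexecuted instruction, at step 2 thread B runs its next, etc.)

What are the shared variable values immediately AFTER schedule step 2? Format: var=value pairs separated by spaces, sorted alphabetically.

Step 1: thread B executes B1 (x = x * 2). Shared: x=8 y=0 z=2. PCs: A@0 B@1 C@0
Step 2: thread B executes B2 (x = x * -1). Shared: x=-8 y=0 z=2. PCs: A@0 B@2 C@0

Answer: x=-8 y=0 z=2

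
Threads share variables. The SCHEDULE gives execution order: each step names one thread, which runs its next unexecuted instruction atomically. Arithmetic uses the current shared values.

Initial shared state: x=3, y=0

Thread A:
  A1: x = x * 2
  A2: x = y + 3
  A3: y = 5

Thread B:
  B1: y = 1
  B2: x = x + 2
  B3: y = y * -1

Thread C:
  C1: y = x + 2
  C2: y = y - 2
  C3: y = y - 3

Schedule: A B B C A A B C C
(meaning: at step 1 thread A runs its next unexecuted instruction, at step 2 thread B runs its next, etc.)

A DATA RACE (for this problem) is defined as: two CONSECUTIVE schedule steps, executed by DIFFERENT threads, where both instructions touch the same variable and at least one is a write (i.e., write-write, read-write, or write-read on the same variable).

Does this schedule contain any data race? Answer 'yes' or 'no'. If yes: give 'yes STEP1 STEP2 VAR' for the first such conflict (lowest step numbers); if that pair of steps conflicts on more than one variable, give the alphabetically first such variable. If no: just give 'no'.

Answer: yes 3 4 x

Derivation:
Steps 1,2: A(r=x,w=x) vs B(r=-,w=y). No conflict.
Steps 2,3: same thread (B). No race.
Steps 3,4: B(x = x + 2) vs C(y = x + 2). RACE on x (W-R).
Steps 4,5: C(y = x + 2) vs A(x = y + 3). RACE on x (R-W), y (W-R). Multiple vars; alphabetically first is x.
Steps 5,6: same thread (A). No race.
Steps 6,7: A(y = 5) vs B(y = y * -1). RACE on y (W-W).
Steps 7,8: B(y = y * -1) vs C(y = y - 2). RACE on y (W-W).
Steps 8,9: same thread (C). No race.
First conflict at steps 3,4.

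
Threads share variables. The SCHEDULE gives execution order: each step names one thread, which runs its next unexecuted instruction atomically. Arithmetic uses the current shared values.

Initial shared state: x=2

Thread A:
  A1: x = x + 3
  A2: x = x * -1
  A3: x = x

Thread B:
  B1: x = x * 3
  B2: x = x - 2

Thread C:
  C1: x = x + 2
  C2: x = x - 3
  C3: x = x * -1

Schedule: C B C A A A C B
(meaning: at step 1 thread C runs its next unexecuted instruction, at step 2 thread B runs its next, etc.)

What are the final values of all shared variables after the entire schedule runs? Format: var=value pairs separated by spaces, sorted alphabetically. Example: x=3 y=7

Answer: x=10

Derivation:
Step 1: thread C executes C1 (x = x + 2). Shared: x=4. PCs: A@0 B@0 C@1
Step 2: thread B executes B1 (x = x * 3). Shared: x=12. PCs: A@0 B@1 C@1
Step 3: thread C executes C2 (x = x - 3). Shared: x=9. PCs: A@0 B@1 C@2
Step 4: thread A executes A1 (x = x + 3). Shared: x=12. PCs: A@1 B@1 C@2
Step 5: thread A executes A2 (x = x * -1). Shared: x=-12. PCs: A@2 B@1 C@2
Step 6: thread A executes A3 (x = x). Shared: x=-12. PCs: A@3 B@1 C@2
Step 7: thread C executes C3 (x = x * -1). Shared: x=12. PCs: A@3 B@1 C@3
Step 8: thread B executes B2 (x = x - 2). Shared: x=10. PCs: A@3 B@2 C@3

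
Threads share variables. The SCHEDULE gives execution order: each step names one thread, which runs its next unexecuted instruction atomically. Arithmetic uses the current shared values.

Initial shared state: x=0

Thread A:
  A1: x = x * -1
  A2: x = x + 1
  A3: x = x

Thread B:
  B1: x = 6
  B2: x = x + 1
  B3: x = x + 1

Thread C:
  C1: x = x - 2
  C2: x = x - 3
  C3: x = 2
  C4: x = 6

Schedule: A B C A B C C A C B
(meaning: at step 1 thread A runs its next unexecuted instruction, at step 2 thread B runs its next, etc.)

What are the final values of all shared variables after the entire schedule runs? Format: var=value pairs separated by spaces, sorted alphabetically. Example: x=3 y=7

Step 1: thread A executes A1 (x = x * -1). Shared: x=0. PCs: A@1 B@0 C@0
Step 2: thread B executes B1 (x = 6). Shared: x=6. PCs: A@1 B@1 C@0
Step 3: thread C executes C1 (x = x - 2). Shared: x=4. PCs: A@1 B@1 C@1
Step 4: thread A executes A2 (x = x + 1). Shared: x=5. PCs: A@2 B@1 C@1
Step 5: thread B executes B2 (x = x + 1). Shared: x=6. PCs: A@2 B@2 C@1
Step 6: thread C executes C2 (x = x - 3). Shared: x=3. PCs: A@2 B@2 C@2
Step 7: thread C executes C3 (x = 2). Shared: x=2. PCs: A@2 B@2 C@3
Step 8: thread A executes A3 (x = x). Shared: x=2. PCs: A@3 B@2 C@3
Step 9: thread C executes C4 (x = 6). Shared: x=6. PCs: A@3 B@2 C@4
Step 10: thread B executes B3 (x = x + 1). Shared: x=7. PCs: A@3 B@3 C@4

Answer: x=7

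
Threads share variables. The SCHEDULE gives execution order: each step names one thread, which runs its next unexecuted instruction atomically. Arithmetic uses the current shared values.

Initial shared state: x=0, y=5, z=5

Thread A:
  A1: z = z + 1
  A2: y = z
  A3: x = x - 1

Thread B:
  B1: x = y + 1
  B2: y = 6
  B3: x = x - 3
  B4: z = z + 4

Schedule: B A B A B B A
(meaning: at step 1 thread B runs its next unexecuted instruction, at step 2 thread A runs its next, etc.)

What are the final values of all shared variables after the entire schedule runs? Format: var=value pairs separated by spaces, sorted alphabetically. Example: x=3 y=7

Step 1: thread B executes B1 (x = y + 1). Shared: x=6 y=5 z=5. PCs: A@0 B@1
Step 2: thread A executes A1 (z = z + 1). Shared: x=6 y=5 z=6. PCs: A@1 B@1
Step 3: thread B executes B2 (y = 6). Shared: x=6 y=6 z=6. PCs: A@1 B@2
Step 4: thread A executes A2 (y = z). Shared: x=6 y=6 z=6. PCs: A@2 B@2
Step 5: thread B executes B3 (x = x - 3). Shared: x=3 y=6 z=6. PCs: A@2 B@3
Step 6: thread B executes B4 (z = z + 4). Shared: x=3 y=6 z=10. PCs: A@2 B@4
Step 7: thread A executes A3 (x = x - 1). Shared: x=2 y=6 z=10. PCs: A@3 B@4

Answer: x=2 y=6 z=10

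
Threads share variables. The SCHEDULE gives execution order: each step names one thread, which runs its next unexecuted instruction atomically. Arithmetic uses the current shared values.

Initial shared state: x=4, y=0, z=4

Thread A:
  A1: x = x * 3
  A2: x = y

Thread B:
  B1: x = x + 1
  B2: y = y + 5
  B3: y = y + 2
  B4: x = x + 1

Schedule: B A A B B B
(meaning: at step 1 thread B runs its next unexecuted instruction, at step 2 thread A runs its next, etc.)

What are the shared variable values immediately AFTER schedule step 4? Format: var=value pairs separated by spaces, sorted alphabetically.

Answer: x=0 y=5 z=4

Derivation:
Step 1: thread B executes B1 (x = x + 1). Shared: x=5 y=0 z=4. PCs: A@0 B@1
Step 2: thread A executes A1 (x = x * 3). Shared: x=15 y=0 z=4. PCs: A@1 B@1
Step 3: thread A executes A2 (x = y). Shared: x=0 y=0 z=4. PCs: A@2 B@1
Step 4: thread B executes B2 (y = y + 5). Shared: x=0 y=5 z=4. PCs: A@2 B@2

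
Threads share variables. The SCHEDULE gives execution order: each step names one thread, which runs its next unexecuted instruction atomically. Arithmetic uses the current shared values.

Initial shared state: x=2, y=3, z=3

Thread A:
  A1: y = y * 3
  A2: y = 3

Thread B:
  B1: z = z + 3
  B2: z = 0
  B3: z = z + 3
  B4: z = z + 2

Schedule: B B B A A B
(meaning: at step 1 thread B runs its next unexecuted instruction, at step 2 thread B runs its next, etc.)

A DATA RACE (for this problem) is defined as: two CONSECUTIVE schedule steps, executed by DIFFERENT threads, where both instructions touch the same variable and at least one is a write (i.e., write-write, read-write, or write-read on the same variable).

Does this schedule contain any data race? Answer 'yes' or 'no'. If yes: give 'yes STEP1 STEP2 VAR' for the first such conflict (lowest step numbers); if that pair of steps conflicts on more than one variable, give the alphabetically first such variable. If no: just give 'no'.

Steps 1,2: same thread (B). No race.
Steps 2,3: same thread (B). No race.
Steps 3,4: B(r=z,w=z) vs A(r=y,w=y). No conflict.
Steps 4,5: same thread (A). No race.
Steps 5,6: A(r=-,w=y) vs B(r=z,w=z). No conflict.

Answer: no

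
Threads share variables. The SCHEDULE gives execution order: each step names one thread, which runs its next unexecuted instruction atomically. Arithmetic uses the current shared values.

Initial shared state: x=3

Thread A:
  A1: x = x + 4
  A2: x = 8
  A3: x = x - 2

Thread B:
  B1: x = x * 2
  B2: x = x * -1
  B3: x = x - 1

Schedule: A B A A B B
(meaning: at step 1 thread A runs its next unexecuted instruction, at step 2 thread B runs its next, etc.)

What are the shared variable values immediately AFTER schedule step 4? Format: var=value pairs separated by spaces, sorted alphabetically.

Step 1: thread A executes A1 (x = x + 4). Shared: x=7. PCs: A@1 B@0
Step 2: thread B executes B1 (x = x * 2). Shared: x=14. PCs: A@1 B@1
Step 3: thread A executes A2 (x = 8). Shared: x=8. PCs: A@2 B@1
Step 4: thread A executes A3 (x = x - 2). Shared: x=6. PCs: A@3 B@1

Answer: x=6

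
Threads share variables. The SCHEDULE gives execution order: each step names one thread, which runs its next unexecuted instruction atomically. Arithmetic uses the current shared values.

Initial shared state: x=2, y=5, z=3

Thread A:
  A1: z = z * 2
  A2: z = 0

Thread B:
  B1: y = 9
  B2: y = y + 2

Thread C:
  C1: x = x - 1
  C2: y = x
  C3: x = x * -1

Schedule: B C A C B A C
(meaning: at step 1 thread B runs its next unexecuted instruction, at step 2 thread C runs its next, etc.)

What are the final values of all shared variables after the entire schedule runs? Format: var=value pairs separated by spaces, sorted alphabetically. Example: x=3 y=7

Step 1: thread B executes B1 (y = 9). Shared: x=2 y=9 z=3. PCs: A@0 B@1 C@0
Step 2: thread C executes C1 (x = x - 1). Shared: x=1 y=9 z=3. PCs: A@0 B@1 C@1
Step 3: thread A executes A1 (z = z * 2). Shared: x=1 y=9 z=6. PCs: A@1 B@1 C@1
Step 4: thread C executes C2 (y = x). Shared: x=1 y=1 z=6. PCs: A@1 B@1 C@2
Step 5: thread B executes B2 (y = y + 2). Shared: x=1 y=3 z=6. PCs: A@1 B@2 C@2
Step 6: thread A executes A2 (z = 0). Shared: x=1 y=3 z=0. PCs: A@2 B@2 C@2
Step 7: thread C executes C3 (x = x * -1). Shared: x=-1 y=3 z=0. PCs: A@2 B@2 C@3

Answer: x=-1 y=3 z=0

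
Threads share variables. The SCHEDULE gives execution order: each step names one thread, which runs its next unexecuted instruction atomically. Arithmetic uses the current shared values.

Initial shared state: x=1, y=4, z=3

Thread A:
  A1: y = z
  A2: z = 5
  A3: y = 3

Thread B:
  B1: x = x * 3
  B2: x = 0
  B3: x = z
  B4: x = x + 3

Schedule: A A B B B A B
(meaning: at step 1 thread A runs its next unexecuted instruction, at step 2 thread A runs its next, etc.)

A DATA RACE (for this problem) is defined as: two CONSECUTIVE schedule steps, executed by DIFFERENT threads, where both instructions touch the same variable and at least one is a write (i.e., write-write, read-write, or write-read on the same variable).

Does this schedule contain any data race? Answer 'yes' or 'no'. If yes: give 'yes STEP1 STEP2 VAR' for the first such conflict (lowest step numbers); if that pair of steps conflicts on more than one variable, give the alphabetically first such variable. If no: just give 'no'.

Steps 1,2: same thread (A). No race.
Steps 2,3: A(r=-,w=z) vs B(r=x,w=x). No conflict.
Steps 3,4: same thread (B). No race.
Steps 4,5: same thread (B). No race.
Steps 5,6: B(r=z,w=x) vs A(r=-,w=y). No conflict.
Steps 6,7: A(r=-,w=y) vs B(r=x,w=x). No conflict.

Answer: no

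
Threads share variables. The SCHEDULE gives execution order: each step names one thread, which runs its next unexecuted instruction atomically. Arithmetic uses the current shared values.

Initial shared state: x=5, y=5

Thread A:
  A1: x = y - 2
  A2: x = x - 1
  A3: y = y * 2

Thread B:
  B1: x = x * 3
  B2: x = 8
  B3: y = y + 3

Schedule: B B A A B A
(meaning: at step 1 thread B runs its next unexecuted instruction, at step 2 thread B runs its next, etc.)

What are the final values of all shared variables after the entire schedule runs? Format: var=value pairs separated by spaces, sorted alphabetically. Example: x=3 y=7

Step 1: thread B executes B1 (x = x * 3). Shared: x=15 y=5. PCs: A@0 B@1
Step 2: thread B executes B2 (x = 8). Shared: x=8 y=5. PCs: A@0 B@2
Step 3: thread A executes A1 (x = y - 2). Shared: x=3 y=5. PCs: A@1 B@2
Step 4: thread A executes A2 (x = x - 1). Shared: x=2 y=5. PCs: A@2 B@2
Step 5: thread B executes B3 (y = y + 3). Shared: x=2 y=8. PCs: A@2 B@3
Step 6: thread A executes A3 (y = y * 2). Shared: x=2 y=16. PCs: A@3 B@3

Answer: x=2 y=16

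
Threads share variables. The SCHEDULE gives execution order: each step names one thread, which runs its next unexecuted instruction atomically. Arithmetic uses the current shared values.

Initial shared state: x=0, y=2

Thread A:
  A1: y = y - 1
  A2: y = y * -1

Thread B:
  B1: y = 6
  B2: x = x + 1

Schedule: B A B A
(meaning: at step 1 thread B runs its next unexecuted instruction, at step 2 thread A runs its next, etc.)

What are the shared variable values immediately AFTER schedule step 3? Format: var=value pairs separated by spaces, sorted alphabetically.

Step 1: thread B executes B1 (y = 6). Shared: x=0 y=6. PCs: A@0 B@1
Step 2: thread A executes A1 (y = y - 1). Shared: x=0 y=5. PCs: A@1 B@1
Step 3: thread B executes B2 (x = x + 1). Shared: x=1 y=5. PCs: A@1 B@2

Answer: x=1 y=5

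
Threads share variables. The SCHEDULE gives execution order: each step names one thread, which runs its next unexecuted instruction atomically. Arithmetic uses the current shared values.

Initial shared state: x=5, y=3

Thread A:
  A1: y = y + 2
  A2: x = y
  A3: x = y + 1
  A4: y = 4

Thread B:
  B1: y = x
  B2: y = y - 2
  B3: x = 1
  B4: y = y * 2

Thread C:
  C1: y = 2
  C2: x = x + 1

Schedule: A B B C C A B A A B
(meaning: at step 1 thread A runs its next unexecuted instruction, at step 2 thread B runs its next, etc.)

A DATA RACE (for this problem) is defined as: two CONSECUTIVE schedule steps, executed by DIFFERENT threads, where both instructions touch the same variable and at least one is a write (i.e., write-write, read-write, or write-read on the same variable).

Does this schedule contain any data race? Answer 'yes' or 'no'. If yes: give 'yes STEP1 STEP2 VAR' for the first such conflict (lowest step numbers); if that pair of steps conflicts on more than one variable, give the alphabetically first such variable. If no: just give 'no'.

Steps 1,2: A(y = y + 2) vs B(y = x). RACE on y (W-W).
Steps 2,3: same thread (B). No race.
Steps 3,4: B(y = y - 2) vs C(y = 2). RACE on y (W-W).
Steps 4,5: same thread (C). No race.
Steps 5,6: C(x = x + 1) vs A(x = y). RACE on x (W-W).
Steps 6,7: A(x = y) vs B(x = 1). RACE on x (W-W).
Steps 7,8: B(x = 1) vs A(x = y + 1). RACE on x (W-W).
Steps 8,9: same thread (A). No race.
Steps 9,10: A(y = 4) vs B(y = y * 2). RACE on y (W-W).
First conflict at steps 1,2.

Answer: yes 1 2 y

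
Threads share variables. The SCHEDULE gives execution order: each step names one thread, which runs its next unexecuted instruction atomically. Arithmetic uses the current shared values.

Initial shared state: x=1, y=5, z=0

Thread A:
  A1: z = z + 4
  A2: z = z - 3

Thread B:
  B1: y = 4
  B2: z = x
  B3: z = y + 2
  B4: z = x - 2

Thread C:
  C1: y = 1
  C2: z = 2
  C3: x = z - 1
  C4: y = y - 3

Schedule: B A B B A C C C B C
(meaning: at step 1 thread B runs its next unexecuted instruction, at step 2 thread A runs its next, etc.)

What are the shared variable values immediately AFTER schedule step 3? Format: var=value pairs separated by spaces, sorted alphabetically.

Step 1: thread B executes B1 (y = 4). Shared: x=1 y=4 z=0. PCs: A@0 B@1 C@0
Step 2: thread A executes A1 (z = z + 4). Shared: x=1 y=4 z=4. PCs: A@1 B@1 C@0
Step 3: thread B executes B2 (z = x). Shared: x=1 y=4 z=1. PCs: A@1 B@2 C@0

Answer: x=1 y=4 z=1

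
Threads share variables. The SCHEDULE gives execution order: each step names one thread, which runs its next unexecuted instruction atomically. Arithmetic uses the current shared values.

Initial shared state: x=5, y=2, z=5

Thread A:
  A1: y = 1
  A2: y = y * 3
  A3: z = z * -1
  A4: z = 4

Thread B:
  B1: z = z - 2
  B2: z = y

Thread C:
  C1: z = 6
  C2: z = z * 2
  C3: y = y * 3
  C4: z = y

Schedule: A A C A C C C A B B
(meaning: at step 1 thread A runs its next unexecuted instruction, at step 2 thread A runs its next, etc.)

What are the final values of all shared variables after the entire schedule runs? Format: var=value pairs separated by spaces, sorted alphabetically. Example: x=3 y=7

Step 1: thread A executes A1 (y = 1). Shared: x=5 y=1 z=5. PCs: A@1 B@0 C@0
Step 2: thread A executes A2 (y = y * 3). Shared: x=5 y=3 z=5. PCs: A@2 B@0 C@0
Step 3: thread C executes C1 (z = 6). Shared: x=5 y=3 z=6. PCs: A@2 B@0 C@1
Step 4: thread A executes A3 (z = z * -1). Shared: x=5 y=3 z=-6. PCs: A@3 B@0 C@1
Step 5: thread C executes C2 (z = z * 2). Shared: x=5 y=3 z=-12. PCs: A@3 B@0 C@2
Step 6: thread C executes C3 (y = y * 3). Shared: x=5 y=9 z=-12. PCs: A@3 B@0 C@3
Step 7: thread C executes C4 (z = y). Shared: x=5 y=9 z=9. PCs: A@3 B@0 C@4
Step 8: thread A executes A4 (z = 4). Shared: x=5 y=9 z=4. PCs: A@4 B@0 C@4
Step 9: thread B executes B1 (z = z - 2). Shared: x=5 y=9 z=2. PCs: A@4 B@1 C@4
Step 10: thread B executes B2 (z = y). Shared: x=5 y=9 z=9. PCs: A@4 B@2 C@4

Answer: x=5 y=9 z=9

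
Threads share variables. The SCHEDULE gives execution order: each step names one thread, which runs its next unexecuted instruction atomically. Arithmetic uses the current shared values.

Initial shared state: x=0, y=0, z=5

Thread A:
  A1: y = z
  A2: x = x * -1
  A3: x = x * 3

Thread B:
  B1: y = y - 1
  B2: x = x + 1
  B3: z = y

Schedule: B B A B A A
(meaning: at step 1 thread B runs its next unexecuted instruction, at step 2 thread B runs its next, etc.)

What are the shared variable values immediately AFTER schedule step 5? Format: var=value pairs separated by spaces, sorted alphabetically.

Answer: x=-1 y=5 z=5

Derivation:
Step 1: thread B executes B1 (y = y - 1). Shared: x=0 y=-1 z=5. PCs: A@0 B@1
Step 2: thread B executes B2 (x = x + 1). Shared: x=1 y=-1 z=5. PCs: A@0 B@2
Step 3: thread A executes A1 (y = z). Shared: x=1 y=5 z=5. PCs: A@1 B@2
Step 4: thread B executes B3 (z = y). Shared: x=1 y=5 z=5. PCs: A@1 B@3
Step 5: thread A executes A2 (x = x * -1). Shared: x=-1 y=5 z=5. PCs: A@2 B@3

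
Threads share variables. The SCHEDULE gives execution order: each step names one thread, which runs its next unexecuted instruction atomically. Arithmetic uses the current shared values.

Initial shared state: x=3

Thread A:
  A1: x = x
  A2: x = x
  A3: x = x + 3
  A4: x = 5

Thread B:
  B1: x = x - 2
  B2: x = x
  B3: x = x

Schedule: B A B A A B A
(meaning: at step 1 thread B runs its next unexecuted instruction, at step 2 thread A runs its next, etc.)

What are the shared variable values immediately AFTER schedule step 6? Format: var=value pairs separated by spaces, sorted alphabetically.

Answer: x=4

Derivation:
Step 1: thread B executes B1 (x = x - 2). Shared: x=1. PCs: A@0 B@1
Step 2: thread A executes A1 (x = x). Shared: x=1. PCs: A@1 B@1
Step 3: thread B executes B2 (x = x). Shared: x=1. PCs: A@1 B@2
Step 4: thread A executes A2 (x = x). Shared: x=1. PCs: A@2 B@2
Step 5: thread A executes A3 (x = x + 3). Shared: x=4. PCs: A@3 B@2
Step 6: thread B executes B3 (x = x). Shared: x=4. PCs: A@3 B@3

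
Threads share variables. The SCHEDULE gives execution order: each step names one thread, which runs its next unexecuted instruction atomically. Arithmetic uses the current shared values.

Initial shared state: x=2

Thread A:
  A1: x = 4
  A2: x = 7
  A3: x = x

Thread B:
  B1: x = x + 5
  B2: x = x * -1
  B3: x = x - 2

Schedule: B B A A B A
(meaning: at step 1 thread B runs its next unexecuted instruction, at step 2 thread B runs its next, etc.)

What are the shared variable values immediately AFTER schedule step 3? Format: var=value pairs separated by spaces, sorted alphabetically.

Answer: x=4

Derivation:
Step 1: thread B executes B1 (x = x + 5). Shared: x=7. PCs: A@0 B@1
Step 2: thread B executes B2 (x = x * -1). Shared: x=-7. PCs: A@0 B@2
Step 3: thread A executes A1 (x = 4). Shared: x=4. PCs: A@1 B@2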